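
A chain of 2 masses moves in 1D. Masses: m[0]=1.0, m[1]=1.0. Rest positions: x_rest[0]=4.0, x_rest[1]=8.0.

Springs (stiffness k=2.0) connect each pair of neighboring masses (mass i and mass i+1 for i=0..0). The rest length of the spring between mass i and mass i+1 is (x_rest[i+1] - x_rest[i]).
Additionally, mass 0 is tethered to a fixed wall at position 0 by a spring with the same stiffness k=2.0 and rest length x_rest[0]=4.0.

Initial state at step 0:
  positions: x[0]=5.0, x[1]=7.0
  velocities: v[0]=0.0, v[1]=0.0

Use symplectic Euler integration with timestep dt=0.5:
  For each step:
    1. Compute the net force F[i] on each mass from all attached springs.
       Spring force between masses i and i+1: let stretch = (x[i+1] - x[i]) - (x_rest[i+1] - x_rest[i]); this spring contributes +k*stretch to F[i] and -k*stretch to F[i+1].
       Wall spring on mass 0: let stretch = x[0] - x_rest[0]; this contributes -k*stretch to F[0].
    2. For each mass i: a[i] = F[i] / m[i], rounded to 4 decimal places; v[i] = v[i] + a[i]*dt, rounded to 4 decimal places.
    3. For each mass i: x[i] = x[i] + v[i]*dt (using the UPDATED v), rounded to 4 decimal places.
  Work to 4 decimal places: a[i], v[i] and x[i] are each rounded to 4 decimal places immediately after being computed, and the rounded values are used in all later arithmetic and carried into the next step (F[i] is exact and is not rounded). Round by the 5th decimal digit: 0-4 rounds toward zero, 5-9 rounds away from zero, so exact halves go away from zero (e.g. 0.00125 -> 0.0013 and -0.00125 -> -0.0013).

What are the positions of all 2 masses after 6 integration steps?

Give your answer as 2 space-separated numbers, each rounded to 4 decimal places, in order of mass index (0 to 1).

Step 0: x=[5.0000 7.0000] v=[0.0000 0.0000]
Step 1: x=[3.5000 8.0000] v=[-3.0000 2.0000]
Step 2: x=[2.5000 8.7500] v=[-2.0000 1.5000]
Step 3: x=[3.3750 8.3750] v=[1.7500 -0.7500]
Step 4: x=[5.0625 7.5000] v=[3.3750 -1.7500]
Step 5: x=[5.4375 7.4063] v=[0.7500 -0.1875]
Step 6: x=[4.0782 8.3282] v=[-2.7187 1.8437]

Answer: 4.0782 8.3282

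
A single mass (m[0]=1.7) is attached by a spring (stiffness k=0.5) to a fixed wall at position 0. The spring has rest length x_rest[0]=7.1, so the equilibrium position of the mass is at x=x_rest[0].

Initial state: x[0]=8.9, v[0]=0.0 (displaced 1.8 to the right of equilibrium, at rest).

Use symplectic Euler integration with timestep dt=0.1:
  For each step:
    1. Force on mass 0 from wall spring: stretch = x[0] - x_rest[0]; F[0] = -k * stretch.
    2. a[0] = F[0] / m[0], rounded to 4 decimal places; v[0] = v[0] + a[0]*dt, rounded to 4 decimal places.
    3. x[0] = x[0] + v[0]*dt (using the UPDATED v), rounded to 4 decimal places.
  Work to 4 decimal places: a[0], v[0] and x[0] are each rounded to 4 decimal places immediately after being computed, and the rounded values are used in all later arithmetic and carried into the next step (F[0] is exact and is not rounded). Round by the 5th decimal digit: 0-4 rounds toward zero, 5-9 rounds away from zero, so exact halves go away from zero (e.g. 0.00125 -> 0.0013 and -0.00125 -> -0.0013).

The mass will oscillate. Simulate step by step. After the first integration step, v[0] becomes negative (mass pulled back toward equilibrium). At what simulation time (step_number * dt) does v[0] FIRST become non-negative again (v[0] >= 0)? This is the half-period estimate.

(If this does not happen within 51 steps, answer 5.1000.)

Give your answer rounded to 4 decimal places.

Step 0: x=[8.9000] v=[0.0000]
Step 1: x=[8.8947] v=[-0.0529]
Step 2: x=[8.8841] v=[-0.1057]
Step 3: x=[8.8683] v=[-0.1582]
Step 4: x=[8.8473] v=[-0.2102]
Step 5: x=[8.8211] v=[-0.2616]
Step 6: x=[8.7899] v=[-0.3122]
Step 7: x=[8.7537] v=[-0.3619]
Step 8: x=[8.7127] v=[-0.4105]
Step 9: x=[8.6669] v=[-0.4579]
Step 10: x=[8.6165] v=[-0.5040]
Step 11: x=[8.5616] v=[-0.5486]
Step 12: x=[8.5024] v=[-0.5916]
Step 13: x=[8.4391] v=[-0.6329]
Step 14: x=[8.3719] v=[-0.6723]
Step 15: x=[8.3009] v=[-0.7097]
Step 16: x=[8.2264] v=[-0.7450]
Step 17: x=[8.1486] v=[-0.7781]
Step 18: x=[8.0677] v=[-0.8089]
Step 19: x=[7.9840] v=[-0.8374]
Step 20: x=[7.8977] v=[-0.8634]
Step 21: x=[7.8090] v=[-0.8869]
Step 22: x=[7.7182] v=[-0.9078]
Step 23: x=[7.6256] v=[-0.9260]
Step 24: x=[7.5315] v=[-0.9415]
Step 25: x=[7.4361] v=[-0.9542]
Step 26: x=[7.3397] v=[-0.9641]
Step 27: x=[7.2426] v=[-0.9712]
Step 28: x=[7.1451] v=[-0.9754]
Step 29: x=[7.0474] v=[-0.9767]
Step 30: x=[6.9499] v=[-0.9752]
Step 31: x=[6.8528] v=[-0.9708]
Step 32: x=[6.7565] v=[-0.9635]
Step 33: x=[6.6612] v=[-0.9534]
Step 34: x=[6.5672] v=[-0.9405]
Step 35: x=[6.4747] v=[-0.9248]
Step 36: x=[6.3841] v=[-0.9064]
Step 37: x=[6.2956] v=[-0.8853]
Step 38: x=[6.2094] v=[-0.8616]
Step 39: x=[6.1259] v=[-0.8354]
Step 40: x=[6.0452] v=[-0.8068]
Step 41: x=[5.9676] v=[-0.7758]
Step 42: x=[5.8934] v=[-0.7425]
Step 43: x=[5.8227] v=[-0.7070]
Step 44: x=[5.7558] v=[-0.6694]
Step 45: x=[5.6928] v=[-0.6299]
Step 46: x=[5.6340] v=[-0.5885]
Step 47: x=[5.5795] v=[-0.5454]
Step 48: x=[5.5294] v=[-0.5007]
Step 49: x=[5.4840] v=[-0.4545]
Step 50: x=[5.4433] v=[-0.4070]
Step 51: x=[5.4075] v=[-0.3583]
v[0] did not become non-negative within 51 steps; using fallback time=5.1000

Answer: 5.1000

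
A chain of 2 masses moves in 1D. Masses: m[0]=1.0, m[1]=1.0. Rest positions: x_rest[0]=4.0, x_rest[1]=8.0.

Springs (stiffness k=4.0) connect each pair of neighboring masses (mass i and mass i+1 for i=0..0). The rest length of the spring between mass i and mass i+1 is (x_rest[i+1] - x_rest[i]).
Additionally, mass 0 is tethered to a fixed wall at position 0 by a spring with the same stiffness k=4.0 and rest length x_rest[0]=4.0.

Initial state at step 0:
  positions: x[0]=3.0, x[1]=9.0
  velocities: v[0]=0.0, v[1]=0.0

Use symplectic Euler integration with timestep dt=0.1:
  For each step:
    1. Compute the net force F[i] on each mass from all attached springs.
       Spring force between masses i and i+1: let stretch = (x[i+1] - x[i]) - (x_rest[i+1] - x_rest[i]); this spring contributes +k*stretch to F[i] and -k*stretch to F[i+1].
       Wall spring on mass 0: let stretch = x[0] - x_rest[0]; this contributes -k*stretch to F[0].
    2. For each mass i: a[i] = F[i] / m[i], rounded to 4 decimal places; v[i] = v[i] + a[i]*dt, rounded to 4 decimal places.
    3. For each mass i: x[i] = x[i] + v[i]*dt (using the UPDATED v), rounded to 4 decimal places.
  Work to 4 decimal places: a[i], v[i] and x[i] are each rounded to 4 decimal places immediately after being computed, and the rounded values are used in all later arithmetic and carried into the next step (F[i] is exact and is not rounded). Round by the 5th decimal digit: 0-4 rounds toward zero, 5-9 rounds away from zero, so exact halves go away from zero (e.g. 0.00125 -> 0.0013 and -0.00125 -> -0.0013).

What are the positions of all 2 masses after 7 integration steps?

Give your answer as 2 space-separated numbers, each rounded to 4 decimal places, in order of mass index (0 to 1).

Answer: 5.0072 7.6070

Derivation:
Step 0: x=[3.0000 9.0000] v=[0.0000 0.0000]
Step 1: x=[3.1200 8.9200] v=[1.2000 -0.8000]
Step 2: x=[3.3472 8.7680] v=[2.2720 -1.5200]
Step 3: x=[3.6573 8.5592] v=[3.1014 -2.0883]
Step 4: x=[4.0172 8.3143] v=[3.5992 -2.4491]
Step 5: x=[4.3883 8.0575] v=[3.7112 -2.5679]
Step 6: x=[4.7307 7.8139] v=[3.4236 -2.4356]
Step 7: x=[5.0072 7.6070] v=[2.7646 -2.0689]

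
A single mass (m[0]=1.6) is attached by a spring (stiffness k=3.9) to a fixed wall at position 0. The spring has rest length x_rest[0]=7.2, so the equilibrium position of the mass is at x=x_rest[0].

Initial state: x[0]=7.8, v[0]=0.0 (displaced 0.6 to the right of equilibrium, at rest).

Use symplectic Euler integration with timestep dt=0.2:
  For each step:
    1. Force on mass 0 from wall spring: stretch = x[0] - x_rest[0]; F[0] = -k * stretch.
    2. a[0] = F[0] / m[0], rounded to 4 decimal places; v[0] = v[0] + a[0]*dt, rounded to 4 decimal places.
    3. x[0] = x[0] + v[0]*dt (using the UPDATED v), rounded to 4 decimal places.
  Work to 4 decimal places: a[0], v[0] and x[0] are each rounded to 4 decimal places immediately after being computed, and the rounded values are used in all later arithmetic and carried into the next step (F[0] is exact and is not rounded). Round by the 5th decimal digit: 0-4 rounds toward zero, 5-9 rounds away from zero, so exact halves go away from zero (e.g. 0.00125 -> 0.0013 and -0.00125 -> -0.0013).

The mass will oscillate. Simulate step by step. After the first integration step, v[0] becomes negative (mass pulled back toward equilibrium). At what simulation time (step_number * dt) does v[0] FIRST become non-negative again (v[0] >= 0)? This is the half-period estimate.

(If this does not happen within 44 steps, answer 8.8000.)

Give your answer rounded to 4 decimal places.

Step 0: x=[7.8000] v=[0.0000]
Step 1: x=[7.7415] v=[-0.2925]
Step 2: x=[7.6302] v=[-0.5565]
Step 3: x=[7.4770] v=[-0.7662]
Step 4: x=[7.2968] v=[-0.9012]
Step 5: x=[7.1071] v=[-0.9484]
Step 6: x=[6.9265] v=[-0.9031]
Step 7: x=[6.7725] v=[-0.7698]
Step 8: x=[6.6602] v=[-0.5614]
Step 9: x=[6.6006] v=[-0.2982]
Step 10: x=[6.5994] v=[-0.0060]
Step 11: x=[6.6568] v=[0.2868]
First v>=0 after going negative at step 11, time=2.2000

Answer: 2.2000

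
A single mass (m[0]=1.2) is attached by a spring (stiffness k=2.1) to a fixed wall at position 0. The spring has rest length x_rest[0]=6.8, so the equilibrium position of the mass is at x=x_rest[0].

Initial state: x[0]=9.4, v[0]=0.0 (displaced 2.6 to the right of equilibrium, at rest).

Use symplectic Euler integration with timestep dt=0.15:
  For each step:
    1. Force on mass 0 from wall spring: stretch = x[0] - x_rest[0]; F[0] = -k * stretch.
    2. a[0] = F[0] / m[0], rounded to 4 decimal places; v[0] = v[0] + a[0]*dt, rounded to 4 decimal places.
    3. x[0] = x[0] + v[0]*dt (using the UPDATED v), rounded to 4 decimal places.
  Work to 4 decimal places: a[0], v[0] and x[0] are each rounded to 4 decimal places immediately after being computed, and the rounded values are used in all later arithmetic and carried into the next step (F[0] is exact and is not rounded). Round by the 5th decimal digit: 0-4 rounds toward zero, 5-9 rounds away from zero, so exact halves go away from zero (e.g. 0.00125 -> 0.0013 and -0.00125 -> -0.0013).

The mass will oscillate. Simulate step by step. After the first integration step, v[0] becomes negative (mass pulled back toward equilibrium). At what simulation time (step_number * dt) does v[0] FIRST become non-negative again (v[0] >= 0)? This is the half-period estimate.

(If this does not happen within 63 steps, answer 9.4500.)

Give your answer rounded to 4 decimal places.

Step 0: x=[9.4000] v=[0.0000]
Step 1: x=[9.2976] v=[-0.6825]
Step 2: x=[9.0969] v=[-1.3381]
Step 3: x=[8.8058] v=[-1.9410]
Step 4: x=[8.4357] v=[-2.4675]
Step 5: x=[8.0012] v=[-2.8969]
Step 6: x=[7.5194] v=[-3.2122]
Step 7: x=[7.0092] v=[-3.4011]
Step 8: x=[6.4908] v=[-3.4560]
Step 9: x=[5.9846] v=[-3.3748]
Step 10: x=[5.5105] v=[-3.1608]
Step 11: x=[5.0872] v=[-2.8223]
Step 12: x=[4.7313] v=[-2.3727]
Step 13: x=[4.4568] v=[-1.8297]
Step 14: x=[4.2746] v=[-1.2146]
Step 15: x=[4.1918] v=[-0.5517]
Step 16: x=[4.2118] v=[0.1330]
First v>=0 after going negative at step 16, time=2.4000

Answer: 2.4000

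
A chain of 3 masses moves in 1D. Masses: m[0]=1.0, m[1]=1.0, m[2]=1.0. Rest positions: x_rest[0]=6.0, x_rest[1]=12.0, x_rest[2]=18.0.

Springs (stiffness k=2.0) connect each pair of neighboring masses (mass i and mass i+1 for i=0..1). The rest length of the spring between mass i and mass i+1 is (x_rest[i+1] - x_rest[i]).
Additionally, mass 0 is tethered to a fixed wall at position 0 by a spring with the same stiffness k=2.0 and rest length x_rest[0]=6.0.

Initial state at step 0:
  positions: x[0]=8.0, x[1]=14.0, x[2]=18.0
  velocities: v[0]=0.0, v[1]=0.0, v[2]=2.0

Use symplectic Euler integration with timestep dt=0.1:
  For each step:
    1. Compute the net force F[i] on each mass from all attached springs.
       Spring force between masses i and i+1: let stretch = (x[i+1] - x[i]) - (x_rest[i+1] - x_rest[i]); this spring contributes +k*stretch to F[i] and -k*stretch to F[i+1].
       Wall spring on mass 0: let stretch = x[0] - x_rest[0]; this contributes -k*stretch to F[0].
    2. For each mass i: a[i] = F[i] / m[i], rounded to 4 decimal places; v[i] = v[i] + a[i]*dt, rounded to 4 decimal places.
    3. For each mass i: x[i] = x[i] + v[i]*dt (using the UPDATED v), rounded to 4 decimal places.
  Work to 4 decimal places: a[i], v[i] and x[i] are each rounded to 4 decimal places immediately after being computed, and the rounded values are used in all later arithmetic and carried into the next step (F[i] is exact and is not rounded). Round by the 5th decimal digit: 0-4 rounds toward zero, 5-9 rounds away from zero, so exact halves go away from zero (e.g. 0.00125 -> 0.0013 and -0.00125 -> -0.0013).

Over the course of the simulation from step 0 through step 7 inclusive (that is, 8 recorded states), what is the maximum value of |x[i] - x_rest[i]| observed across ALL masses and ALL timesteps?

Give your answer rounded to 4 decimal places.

Answer: 2.1267

Derivation:
Step 0: x=[8.0000 14.0000 18.0000] v=[0.0000 0.0000 2.0000]
Step 1: x=[7.9600 13.9600 18.2400] v=[-0.4000 -0.4000 2.4000]
Step 2: x=[7.8808 13.8856 18.5144] v=[-0.7920 -0.7440 2.7440]
Step 3: x=[7.7641 13.7837 18.8162] v=[-1.1672 -1.0192 3.0182]
Step 4: x=[7.6125 13.6620 19.1374] v=[-1.5161 -1.2166 3.2117]
Step 5: x=[7.4296 13.5289 19.4691] v=[-1.8287 -1.3314 3.3166]
Step 6: x=[7.2201 13.3926 19.8020] v=[-2.0948 -1.3632 3.3286]
Step 7: x=[6.9897 13.2610 20.1267] v=[-2.3043 -1.3158 3.2467]
Max displacement = 2.1267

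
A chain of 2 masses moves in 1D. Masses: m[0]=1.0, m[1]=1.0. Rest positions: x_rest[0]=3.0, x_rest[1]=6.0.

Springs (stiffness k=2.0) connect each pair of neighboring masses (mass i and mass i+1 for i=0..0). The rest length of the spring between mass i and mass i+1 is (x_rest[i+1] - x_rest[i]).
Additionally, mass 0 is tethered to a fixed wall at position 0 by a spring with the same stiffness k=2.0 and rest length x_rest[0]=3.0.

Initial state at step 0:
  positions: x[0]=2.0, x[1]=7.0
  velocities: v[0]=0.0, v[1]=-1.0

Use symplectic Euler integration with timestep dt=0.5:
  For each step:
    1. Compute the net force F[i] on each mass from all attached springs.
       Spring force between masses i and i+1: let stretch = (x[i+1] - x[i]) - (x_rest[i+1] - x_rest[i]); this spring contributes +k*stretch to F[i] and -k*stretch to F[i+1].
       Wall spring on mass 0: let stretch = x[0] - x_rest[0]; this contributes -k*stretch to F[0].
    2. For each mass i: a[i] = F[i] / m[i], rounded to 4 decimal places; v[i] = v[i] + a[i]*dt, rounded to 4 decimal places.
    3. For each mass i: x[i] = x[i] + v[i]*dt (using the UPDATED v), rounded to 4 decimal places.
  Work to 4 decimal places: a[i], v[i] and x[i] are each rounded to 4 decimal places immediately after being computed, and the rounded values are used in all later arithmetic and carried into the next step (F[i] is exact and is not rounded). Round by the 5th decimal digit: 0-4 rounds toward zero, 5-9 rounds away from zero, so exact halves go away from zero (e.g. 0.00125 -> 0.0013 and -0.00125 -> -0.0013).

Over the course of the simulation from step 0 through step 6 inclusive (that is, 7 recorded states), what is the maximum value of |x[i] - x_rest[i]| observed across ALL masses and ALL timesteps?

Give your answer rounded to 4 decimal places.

Step 0: x=[2.0000 7.0000] v=[0.0000 -1.0000]
Step 1: x=[3.5000 5.5000] v=[3.0000 -3.0000]
Step 2: x=[4.2500 4.5000] v=[1.5000 -2.0000]
Step 3: x=[3.0000 4.8750] v=[-2.5000 0.7500]
Step 4: x=[1.1875 5.8125] v=[-3.6250 1.8750]
Step 5: x=[1.0938 5.9375] v=[-0.1875 0.2500]
Step 6: x=[2.8750 5.1407] v=[3.5624 -1.5937]
Max displacement = 1.9062

Answer: 1.9062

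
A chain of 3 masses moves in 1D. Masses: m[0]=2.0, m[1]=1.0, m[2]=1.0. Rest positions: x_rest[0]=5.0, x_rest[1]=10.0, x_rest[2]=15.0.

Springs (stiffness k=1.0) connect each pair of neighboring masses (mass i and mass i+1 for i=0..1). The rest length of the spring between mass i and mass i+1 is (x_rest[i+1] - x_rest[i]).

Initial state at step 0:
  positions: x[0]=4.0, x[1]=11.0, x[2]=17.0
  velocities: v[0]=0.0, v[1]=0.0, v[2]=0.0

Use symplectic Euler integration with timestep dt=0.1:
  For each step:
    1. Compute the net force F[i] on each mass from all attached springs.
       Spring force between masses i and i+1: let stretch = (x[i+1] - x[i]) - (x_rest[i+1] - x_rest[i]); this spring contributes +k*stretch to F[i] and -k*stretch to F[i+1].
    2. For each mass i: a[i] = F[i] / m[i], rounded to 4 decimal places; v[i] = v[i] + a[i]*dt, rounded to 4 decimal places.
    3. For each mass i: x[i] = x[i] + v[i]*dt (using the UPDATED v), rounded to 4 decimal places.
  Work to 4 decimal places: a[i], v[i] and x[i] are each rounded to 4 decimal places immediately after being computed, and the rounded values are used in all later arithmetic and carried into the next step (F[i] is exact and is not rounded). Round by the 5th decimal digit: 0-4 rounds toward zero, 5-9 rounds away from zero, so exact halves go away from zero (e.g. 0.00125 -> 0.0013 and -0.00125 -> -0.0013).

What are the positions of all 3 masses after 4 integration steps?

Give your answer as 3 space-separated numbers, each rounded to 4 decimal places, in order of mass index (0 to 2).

Step 0: x=[4.0000 11.0000 17.0000] v=[0.0000 0.0000 0.0000]
Step 1: x=[4.0100 10.9900 16.9900] v=[0.1000 -0.1000 -0.1000]
Step 2: x=[4.0299 10.9702 16.9700] v=[0.1990 -0.1980 -0.2000]
Step 3: x=[4.0595 10.9410 16.9400] v=[0.2960 -0.2921 -0.3000]
Step 4: x=[4.0985 10.9030 16.9000] v=[0.3901 -0.3804 -0.3999]

Answer: 4.0985 10.9030 16.9000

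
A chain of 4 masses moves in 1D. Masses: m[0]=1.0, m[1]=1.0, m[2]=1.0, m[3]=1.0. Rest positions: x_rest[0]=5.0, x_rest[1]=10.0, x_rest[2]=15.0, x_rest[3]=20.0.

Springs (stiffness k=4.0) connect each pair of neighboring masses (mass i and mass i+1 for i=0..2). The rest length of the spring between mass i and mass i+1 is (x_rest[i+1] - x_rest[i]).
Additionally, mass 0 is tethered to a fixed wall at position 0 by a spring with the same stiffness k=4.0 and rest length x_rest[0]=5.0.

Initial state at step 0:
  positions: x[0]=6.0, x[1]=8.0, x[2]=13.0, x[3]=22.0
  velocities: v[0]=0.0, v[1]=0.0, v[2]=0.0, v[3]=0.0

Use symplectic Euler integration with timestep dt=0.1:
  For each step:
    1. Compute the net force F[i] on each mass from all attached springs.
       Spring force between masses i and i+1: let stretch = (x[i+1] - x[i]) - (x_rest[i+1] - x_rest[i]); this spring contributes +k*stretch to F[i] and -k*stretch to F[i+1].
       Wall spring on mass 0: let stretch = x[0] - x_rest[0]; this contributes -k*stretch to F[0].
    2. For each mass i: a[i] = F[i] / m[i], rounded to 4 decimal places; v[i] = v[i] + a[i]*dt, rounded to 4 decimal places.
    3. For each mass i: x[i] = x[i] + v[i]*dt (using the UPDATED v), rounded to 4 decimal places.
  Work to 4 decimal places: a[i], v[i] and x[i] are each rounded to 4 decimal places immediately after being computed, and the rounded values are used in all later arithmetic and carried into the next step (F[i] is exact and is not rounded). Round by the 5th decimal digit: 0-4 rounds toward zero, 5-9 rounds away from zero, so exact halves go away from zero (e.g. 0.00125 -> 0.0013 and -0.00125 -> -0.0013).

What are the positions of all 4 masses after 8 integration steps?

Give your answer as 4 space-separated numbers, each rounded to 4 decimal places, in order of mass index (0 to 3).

Answer: 3.1919 10.6752 16.2755 18.4701

Derivation:
Step 0: x=[6.0000 8.0000 13.0000 22.0000] v=[0.0000 0.0000 0.0000 0.0000]
Step 1: x=[5.8400 8.1200 13.1600 21.8400] v=[-1.6000 1.2000 1.6000 -1.6000]
Step 2: x=[5.5376 8.3504 13.4656 21.5328] v=[-3.0240 2.3040 3.0560 -3.0720]
Step 3: x=[5.1262 8.6729 13.8893 21.1029] v=[-4.1139 3.2250 4.2368 -4.2989]
Step 4: x=[4.6516 9.0622 14.3929 20.5845] v=[-4.7457 3.8929 5.0357 -5.1843]
Step 5: x=[4.1674 9.4883 14.9309 20.0184] v=[-4.8421 4.2609 5.3801 -5.6609]
Step 6: x=[3.7293 9.9193 15.4547 19.4488] v=[-4.3807 4.3096 5.2381 -5.6959]
Step 7: x=[3.3897 10.3241 15.9169 18.9195] v=[-3.3964 4.0478 4.6216 -5.2935]
Step 8: x=[3.1919 10.6752 16.2755 18.4701] v=[-1.9785 3.5112 3.5855 -4.4945]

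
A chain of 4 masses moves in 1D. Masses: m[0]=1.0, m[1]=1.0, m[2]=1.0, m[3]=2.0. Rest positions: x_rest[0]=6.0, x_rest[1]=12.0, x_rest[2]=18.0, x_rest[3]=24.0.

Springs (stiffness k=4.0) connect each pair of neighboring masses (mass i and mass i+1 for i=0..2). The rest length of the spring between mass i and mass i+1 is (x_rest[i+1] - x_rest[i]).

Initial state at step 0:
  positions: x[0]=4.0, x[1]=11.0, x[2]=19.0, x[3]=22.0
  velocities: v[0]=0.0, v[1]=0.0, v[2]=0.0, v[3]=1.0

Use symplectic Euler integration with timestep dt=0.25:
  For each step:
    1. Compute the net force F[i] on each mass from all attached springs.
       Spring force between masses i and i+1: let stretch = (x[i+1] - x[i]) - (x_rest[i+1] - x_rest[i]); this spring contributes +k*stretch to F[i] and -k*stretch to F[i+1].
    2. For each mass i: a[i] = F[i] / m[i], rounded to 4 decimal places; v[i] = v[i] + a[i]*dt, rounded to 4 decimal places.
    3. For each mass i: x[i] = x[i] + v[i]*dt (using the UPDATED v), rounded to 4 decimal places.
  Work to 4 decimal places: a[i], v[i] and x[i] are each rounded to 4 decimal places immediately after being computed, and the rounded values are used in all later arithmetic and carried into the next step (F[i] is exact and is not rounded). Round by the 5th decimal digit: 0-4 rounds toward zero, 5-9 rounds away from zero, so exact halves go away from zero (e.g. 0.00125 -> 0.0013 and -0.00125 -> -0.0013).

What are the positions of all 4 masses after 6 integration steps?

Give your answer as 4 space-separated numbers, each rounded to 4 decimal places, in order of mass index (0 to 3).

Answer: 5.6473 9.9313 17.8792 23.7712

Derivation:
Step 0: x=[4.0000 11.0000 19.0000 22.0000] v=[0.0000 0.0000 0.0000 1.0000]
Step 1: x=[4.2500 11.2500 17.7500 22.6250] v=[1.0000 1.0000 -5.0000 2.5000]
Step 2: x=[4.7500 11.3750 16.0938 23.3906] v=[2.0000 0.5000 -6.6250 3.0625]
Step 3: x=[5.4063 11.0235 15.0821 23.9941] v=[2.6250 -1.4062 -4.0470 2.4141]
Step 4: x=[5.9669 10.2823 15.2837 24.2336] v=[2.2422 -2.9648 0.8064 0.9581]
Step 5: x=[6.1063 9.7126 16.4724 24.1044] v=[0.5576 -2.2788 4.7549 -0.5169]
Step 6: x=[5.6473 9.9313 17.8792 23.7712] v=[-1.8361 0.8747 5.6271 -1.3329]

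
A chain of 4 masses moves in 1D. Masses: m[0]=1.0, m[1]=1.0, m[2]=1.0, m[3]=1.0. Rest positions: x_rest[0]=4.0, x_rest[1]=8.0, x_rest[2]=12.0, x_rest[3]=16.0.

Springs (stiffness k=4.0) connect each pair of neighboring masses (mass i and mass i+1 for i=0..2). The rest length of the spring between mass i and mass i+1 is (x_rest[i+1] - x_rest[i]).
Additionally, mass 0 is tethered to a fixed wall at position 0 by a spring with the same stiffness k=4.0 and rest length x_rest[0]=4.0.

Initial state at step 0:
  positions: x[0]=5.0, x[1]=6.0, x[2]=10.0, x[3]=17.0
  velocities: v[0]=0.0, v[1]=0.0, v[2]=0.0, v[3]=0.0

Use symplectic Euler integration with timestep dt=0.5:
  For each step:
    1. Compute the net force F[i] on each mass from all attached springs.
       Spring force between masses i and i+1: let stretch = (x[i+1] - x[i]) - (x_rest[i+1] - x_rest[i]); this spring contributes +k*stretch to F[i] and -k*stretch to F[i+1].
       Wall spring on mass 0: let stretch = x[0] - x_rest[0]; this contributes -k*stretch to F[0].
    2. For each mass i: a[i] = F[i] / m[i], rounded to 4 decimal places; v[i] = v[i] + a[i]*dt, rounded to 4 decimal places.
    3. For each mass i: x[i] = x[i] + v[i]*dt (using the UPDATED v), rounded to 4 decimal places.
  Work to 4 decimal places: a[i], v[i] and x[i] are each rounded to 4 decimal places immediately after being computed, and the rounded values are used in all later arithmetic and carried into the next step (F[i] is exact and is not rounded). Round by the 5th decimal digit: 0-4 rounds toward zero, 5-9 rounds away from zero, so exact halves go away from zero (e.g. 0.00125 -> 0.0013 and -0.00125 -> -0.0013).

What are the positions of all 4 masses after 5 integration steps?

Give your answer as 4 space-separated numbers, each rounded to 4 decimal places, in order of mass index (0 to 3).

Step 0: x=[5.0000 6.0000 10.0000 17.0000] v=[0.0000 0.0000 0.0000 0.0000]
Step 1: x=[1.0000 9.0000 13.0000 14.0000] v=[-8.0000 6.0000 6.0000 -6.0000]
Step 2: x=[4.0000 8.0000 13.0000 14.0000] v=[6.0000 -2.0000 0.0000 0.0000]
Step 3: x=[7.0000 8.0000 9.0000 17.0000] v=[6.0000 0.0000 -8.0000 6.0000]
Step 4: x=[4.0000 8.0000 12.0000 16.0000] v=[-6.0000 0.0000 6.0000 -2.0000]
Step 5: x=[1.0000 8.0000 15.0000 15.0000] v=[-6.0000 0.0000 6.0000 -2.0000]

Answer: 1.0000 8.0000 15.0000 15.0000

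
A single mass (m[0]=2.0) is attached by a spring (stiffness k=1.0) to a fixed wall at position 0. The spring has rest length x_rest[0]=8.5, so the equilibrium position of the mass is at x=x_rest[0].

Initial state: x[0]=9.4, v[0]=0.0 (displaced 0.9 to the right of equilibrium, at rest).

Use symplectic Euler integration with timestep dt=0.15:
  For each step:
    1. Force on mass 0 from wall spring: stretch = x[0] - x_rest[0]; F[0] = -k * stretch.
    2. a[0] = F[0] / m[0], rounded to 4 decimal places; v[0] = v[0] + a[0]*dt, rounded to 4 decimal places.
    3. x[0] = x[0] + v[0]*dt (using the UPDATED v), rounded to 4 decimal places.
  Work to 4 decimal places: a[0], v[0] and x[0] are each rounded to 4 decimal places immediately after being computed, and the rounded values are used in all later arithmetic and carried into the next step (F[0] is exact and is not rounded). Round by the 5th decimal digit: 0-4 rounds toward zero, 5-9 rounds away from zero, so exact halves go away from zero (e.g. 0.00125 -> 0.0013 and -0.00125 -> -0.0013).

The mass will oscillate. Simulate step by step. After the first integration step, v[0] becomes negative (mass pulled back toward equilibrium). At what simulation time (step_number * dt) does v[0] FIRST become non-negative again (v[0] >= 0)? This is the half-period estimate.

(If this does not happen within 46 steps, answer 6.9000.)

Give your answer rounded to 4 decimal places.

Step 0: x=[9.4000] v=[0.0000]
Step 1: x=[9.3899] v=[-0.0675]
Step 2: x=[9.3698] v=[-0.1343]
Step 3: x=[9.3399] v=[-0.1995]
Step 4: x=[9.3005] v=[-0.2625]
Step 5: x=[9.2521] v=[-0.3225]
Step 6: x=[9.1953] v=[-0.3789]
Step 7: x=[9.1306] v=[-0.4311]
Step 8: x=[9.0588] v=[-0.4784]
Step 9: x=[8.9808] v=[-0.5203]
Step 10: x=[8.8973] v=[-0.5564]
Step 11: x=[8.8094] v=[-0.5862]
Step 12: x=[8.7180] v=[-0.6094]
Step 13: x=[8.6241] v=[-0.6258]
Step 14: x=[8.5288] v=[-0.6351]
Step 15: x=[8.4332] v=[-0.6373]
Step 16: x=[8.3384] v=[-0.6323]
Step 17: x=[8.2454] v=[-0.6202]
Step 18: x=[8.1552] v=[-0.6011]
Step 19: x=[8.0689] v=[-0.5752]
Step 20: x=[7.9875] v=[-0.5429]
Step 21: x=[7.9118] v=[-0.5045]
Step 22: x=[7.8427] v=[-0.4604]
Step 23: x=[7.7810] v=[-0.4111]
Step 24: x=[7.7274] v=[-0.3572]
Step 25: x=[7.6825] v=[-0.2993]
Step 26: x=[7.6468] v=[-0.2380]
Step 27: x=[7.6207] v=[-0.1740]
Step 28: x=[7.6045] v=[-0.1080]
Step 29: x=[7.5984] v=[-0.0408]
Step 30: x=[7.6024] v=[0.0268]
First v>=0 after going negative at step 30, time=4.5000

Answer: 4.5000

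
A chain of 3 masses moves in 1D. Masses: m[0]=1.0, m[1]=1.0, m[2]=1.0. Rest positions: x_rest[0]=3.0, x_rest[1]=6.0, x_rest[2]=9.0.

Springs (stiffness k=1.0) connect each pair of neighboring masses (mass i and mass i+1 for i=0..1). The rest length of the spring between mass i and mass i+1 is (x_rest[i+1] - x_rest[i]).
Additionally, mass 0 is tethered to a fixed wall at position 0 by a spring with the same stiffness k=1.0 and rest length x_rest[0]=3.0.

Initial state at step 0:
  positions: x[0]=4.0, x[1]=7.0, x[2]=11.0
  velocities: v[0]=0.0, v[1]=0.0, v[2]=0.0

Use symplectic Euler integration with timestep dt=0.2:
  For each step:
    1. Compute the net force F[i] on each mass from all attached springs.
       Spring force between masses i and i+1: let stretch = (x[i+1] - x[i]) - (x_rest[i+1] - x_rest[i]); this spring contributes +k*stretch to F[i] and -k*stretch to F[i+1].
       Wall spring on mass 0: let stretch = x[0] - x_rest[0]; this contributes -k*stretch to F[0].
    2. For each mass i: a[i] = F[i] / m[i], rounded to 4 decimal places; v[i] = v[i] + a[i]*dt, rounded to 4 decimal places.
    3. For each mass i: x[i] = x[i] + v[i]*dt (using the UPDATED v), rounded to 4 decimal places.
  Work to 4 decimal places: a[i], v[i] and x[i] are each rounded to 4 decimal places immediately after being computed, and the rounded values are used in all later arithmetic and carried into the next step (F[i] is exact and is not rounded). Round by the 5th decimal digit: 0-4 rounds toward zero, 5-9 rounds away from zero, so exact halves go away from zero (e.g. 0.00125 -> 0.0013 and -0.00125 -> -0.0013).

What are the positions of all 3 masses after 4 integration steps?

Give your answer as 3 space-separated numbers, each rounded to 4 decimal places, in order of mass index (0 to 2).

Step 0: x=[4.0000 7.0000 11.0000] v=[0.0000 0.0000 0.0000]
Step 1: x=[3.9600 7.0400 10.9600] v=[-0.2000 0.2000 -0.2000]
Step 2: x=[3.8848 7.1136 10.8832] v=[-0.3760 0.3680 -0.3840]
Step 3: x=[3.7834 7.2088 10.7756] v=[-0.5072 0.4762 -0.5379]
Step 4: x=[3.6676 7.3097 10.6453] v=[-0.5788 0.5045 -0.6513]

Answer: 3.6676 7.3097 10.6453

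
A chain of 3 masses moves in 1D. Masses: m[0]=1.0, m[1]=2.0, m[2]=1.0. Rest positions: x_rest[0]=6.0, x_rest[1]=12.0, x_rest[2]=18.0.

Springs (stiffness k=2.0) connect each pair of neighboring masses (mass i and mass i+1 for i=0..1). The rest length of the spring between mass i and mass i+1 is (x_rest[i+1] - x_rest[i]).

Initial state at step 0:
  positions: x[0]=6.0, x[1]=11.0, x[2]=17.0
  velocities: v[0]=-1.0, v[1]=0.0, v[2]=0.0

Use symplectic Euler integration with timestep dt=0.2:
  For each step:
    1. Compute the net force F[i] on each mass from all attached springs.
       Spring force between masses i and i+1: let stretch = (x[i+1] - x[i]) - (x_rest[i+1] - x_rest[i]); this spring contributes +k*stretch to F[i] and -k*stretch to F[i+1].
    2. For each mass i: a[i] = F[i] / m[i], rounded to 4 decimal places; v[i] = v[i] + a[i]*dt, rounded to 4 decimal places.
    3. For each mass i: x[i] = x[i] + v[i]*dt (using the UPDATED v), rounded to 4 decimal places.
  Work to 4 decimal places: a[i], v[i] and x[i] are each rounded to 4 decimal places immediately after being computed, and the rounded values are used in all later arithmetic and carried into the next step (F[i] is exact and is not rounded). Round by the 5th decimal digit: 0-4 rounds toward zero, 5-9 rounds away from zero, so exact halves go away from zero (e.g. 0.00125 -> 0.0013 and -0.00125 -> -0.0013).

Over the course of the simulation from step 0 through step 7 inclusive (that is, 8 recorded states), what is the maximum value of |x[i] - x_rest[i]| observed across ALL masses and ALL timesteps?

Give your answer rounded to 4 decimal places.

Answer: 1.9877

Derivation:
Step 0: x=[6.0000 11.0000 17.0000] v=[-1.0000 0.0000 0.0000]
Step 1: x=[5.7200 11.0400 17.0000] v=[-1.4000 0.2000 0.0000]
Step 2: x=[5.3856 11.1056 17.0032] v=[-1.6720 0.3280 0.0160]
Step 3: x=[5.0288 11.1783 17.0146] v=[-1.7840 0.3635 0.0570]
Step 4: x=[4.6840 11.2385 17.0391] v=[-1.7242 0.3009 0.1225]
Step 5: x=[4.3835 11.2685 17.0796] v=[-1.5024 0.1501 0.2023]
Step 6: x=[4.1538 11.2556 17.1352] v=[-1.1484 -0.0647 0.2779]
Step 7: x=[4.0123 11.1938 17.2004] v=[-0.7077 -0.3091 0.3261]
Max displacement = 1.9877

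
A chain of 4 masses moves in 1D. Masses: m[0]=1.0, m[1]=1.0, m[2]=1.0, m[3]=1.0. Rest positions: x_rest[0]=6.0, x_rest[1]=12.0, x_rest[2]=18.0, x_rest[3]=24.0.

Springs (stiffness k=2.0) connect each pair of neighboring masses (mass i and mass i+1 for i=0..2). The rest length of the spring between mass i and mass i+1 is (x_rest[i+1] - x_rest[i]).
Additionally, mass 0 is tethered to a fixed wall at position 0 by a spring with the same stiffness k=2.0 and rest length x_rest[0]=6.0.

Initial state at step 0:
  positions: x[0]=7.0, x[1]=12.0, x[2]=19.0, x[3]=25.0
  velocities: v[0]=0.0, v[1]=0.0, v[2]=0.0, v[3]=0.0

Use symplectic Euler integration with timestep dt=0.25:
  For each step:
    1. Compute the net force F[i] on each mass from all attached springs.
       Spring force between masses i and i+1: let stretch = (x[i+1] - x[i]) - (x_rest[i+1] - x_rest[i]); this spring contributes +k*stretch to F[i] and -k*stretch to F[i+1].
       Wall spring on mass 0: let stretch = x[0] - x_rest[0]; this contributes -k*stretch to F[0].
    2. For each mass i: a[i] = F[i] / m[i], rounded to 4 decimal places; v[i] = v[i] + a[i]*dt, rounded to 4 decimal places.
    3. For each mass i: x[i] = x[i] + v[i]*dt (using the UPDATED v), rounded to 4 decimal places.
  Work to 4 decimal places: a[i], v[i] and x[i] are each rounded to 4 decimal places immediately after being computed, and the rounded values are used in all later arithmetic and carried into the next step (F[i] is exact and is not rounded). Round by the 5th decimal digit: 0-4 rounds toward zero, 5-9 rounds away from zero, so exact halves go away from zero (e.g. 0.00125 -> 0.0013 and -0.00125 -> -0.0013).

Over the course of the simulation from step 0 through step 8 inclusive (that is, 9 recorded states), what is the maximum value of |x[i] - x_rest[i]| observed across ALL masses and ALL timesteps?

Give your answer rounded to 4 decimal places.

Step 0: x=[7.0000 12.0000 19.0000 25.0000] v=[0.0000 0.0000 0.0000 0.0000]
Step 1: x=[6.7500 12.2500 18.8750 25.0000] v=[-1.0000 1.0000 -0.5000 0.0000]
Step 2: x=[6.3438 12.6406 18.6875 24.9844] v=[-1.6250 1.5625 -0.7500 -0.0625]
Step 3: x=[5.9317 13.0000 18.5313 24.9317] v=[-1.6485 1.4376 -0.6250 -0.2110]
Step 4: x=[5.6617 13.1673 18.4837 24.8289] v=[-1.0802 0.6691 -0.1905 -0.4112]
Step 5: x=[5.6221 13.0609 18.5647 24.6830] v=[-0.1583 -0.4255 0.3239 -0.5838]
Step 6: x=[5.8096 12.7127 18.7225 24.5223] v=[0.7501 -1.3930 0.6312 -0.6430]
Step 7: x=[6.1338 12.2528 18.8541 24.3866] v=[1.2969 -1.8397 0.5262 -0.5429]
Step 8: x=[6.4562 11.8532 18.8521 24.3093] v=[1.2895 -1.5986 -0.0082 -0.3092]
Max displacement = 1.1673

Answer: 1.1673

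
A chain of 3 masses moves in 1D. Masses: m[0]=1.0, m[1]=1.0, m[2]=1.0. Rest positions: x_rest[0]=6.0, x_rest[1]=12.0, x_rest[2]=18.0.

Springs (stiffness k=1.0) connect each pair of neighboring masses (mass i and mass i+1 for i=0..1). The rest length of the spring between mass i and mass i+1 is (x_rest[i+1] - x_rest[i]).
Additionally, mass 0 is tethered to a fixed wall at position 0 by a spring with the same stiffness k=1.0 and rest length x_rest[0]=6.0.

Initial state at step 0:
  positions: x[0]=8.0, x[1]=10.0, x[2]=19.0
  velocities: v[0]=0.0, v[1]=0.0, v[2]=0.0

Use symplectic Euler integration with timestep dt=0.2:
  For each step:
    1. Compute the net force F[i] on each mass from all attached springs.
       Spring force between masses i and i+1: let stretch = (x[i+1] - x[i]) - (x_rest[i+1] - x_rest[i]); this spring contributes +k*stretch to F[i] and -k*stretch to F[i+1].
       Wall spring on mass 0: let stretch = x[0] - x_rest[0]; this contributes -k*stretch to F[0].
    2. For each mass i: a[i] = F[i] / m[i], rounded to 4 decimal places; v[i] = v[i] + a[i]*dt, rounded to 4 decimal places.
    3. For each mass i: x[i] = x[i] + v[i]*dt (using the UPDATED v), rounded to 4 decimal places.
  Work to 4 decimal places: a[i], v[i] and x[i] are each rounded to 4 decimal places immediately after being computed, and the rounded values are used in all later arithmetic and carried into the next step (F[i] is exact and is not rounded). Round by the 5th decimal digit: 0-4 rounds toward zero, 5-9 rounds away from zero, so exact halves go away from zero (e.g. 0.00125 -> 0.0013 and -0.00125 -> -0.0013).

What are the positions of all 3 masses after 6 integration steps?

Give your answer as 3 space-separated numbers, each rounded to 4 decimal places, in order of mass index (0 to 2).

Step 0: x=[8.0000 10.0000 19.0000] v=[0.0000 0.0000 0.0000]
Step 1: x=[7.7600 10.2800 18.8800] v=[-1.2000 1.4000 -0.6000]
Step 2: x=[7.3104 10.8032 18.6560] v=[-2.2480 2.6160 -1.1200]
Step 3: x=[6.7081 11.5008 18.3579] v=[-3.0115 3.4880 -1.4906]
Step 4: x=[6.0292 12.2810 18.0255] v=[-3.3946 3.9009 -1.6620]
Step 5: x=[5.3592 13.0409 17.7033] v=[-3.3501 3.7994 -1.6109]
Step 6: x=[4.7821 13.6800 17.4346] v=[-2.8856 3.1955 -1.3434]

Answer: 4.7821 13.6800 17.4346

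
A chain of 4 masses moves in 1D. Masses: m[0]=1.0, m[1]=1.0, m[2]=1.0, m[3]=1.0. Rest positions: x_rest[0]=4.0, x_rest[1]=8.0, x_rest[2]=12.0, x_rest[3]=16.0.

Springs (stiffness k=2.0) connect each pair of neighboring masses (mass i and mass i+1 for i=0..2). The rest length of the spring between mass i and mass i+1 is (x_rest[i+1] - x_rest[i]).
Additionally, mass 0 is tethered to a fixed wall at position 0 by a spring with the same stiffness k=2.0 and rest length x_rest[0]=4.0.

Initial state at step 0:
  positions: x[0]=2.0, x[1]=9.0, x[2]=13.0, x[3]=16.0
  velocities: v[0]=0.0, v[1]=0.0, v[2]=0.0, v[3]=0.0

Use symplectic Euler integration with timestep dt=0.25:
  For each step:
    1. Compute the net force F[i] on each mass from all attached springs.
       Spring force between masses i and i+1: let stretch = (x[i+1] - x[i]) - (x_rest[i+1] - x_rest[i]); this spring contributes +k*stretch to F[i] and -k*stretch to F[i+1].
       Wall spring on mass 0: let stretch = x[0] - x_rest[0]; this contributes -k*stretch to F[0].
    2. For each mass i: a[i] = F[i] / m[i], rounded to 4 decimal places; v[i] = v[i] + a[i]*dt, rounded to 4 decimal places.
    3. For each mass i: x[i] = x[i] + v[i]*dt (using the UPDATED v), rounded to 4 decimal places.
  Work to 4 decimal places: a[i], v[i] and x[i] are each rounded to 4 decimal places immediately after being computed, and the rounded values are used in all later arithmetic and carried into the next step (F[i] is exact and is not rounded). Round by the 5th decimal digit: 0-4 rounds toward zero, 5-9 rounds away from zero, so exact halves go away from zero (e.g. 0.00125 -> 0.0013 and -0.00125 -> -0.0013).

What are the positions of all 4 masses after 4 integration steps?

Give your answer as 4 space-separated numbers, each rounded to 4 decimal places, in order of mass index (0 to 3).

Step 0: x=[2.0000 9.0000 13.0000 16.0000] v=[0.0000 0.0000 0.0000 0.0000]
Step 1: x=[2.6250 8.6250 12.8750 16.1250] v=[2.5000 -1.5000 -0.5000 0.5000]
Step 2: x=[3.6719 8.0313 12.6250 16.3438] v=[4.1875 -2.3750 -1.0000 0.8750]
Step 3: x=[4.8047 7.4668 12.2656 16.5977] v=[4.5313 -2.2579 -1.4375 1.0156]
Step 4: x=[5.6697 7.1694 11.8479 16.8101] v=[3.4600 -1.1896 -1.6709 0.8496]

Answer: 5.6697 7.1694 11.8479 16.8101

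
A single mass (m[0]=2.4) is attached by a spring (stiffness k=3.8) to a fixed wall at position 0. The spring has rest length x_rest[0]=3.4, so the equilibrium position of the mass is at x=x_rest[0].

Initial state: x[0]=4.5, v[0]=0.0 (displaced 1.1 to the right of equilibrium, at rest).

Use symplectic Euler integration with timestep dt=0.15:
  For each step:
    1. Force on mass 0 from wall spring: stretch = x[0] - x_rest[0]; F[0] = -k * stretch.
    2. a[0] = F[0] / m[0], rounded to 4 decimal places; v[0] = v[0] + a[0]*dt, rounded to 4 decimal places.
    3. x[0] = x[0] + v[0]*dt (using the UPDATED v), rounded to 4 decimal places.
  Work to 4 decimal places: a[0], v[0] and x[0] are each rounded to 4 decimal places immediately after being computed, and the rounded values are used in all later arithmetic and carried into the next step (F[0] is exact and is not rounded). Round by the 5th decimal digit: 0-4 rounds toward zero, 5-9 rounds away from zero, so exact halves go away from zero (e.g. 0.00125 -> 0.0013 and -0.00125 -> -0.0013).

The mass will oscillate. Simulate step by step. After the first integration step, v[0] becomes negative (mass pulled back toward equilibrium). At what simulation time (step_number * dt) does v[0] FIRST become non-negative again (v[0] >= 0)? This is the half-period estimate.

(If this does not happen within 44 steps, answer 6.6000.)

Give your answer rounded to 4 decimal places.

Answer: 2.5500

Derivation:
Step 0: x=[4.5000] v=[0.0000]
Step 1: x=[4.4608] v=[-0.2613]
Step 2: x=[4.3838] v=[-0.5132]
Step 3: x=[4.2718] v=[-0.7469]
Step 4: x=[4.1287] v=[-0.9540]
Step 5: x=[3.9596] v=[-1.1271]
Step 6: x=[3.7706] v=[-1.2600]
Step 7: x=[3.5684] v=[-1.3480]
Step 8: x=[3.3602] v=[-1.3880]
Step 9: x=[3.1534] v=[-1.3786]
Step 10: x=[2.9554] v=[-1.3200]
Step 11: x=[2.7732] v=[-1.2144]
Step 12: x=[2.6134] v=[-1.0655]
Step 13: x=[2.4816] v=[-0.8787]
Step 14: x=[2.3825] v=[-0.6606]
Step 15: x=[2.3197] v=[-0.4190]
Step 16: x=[2.2953] v=[-0.1624]
Step 17: x=[2.3103] v=[0.1000]
First v>=0 after going negative at step 17, time=2.5500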